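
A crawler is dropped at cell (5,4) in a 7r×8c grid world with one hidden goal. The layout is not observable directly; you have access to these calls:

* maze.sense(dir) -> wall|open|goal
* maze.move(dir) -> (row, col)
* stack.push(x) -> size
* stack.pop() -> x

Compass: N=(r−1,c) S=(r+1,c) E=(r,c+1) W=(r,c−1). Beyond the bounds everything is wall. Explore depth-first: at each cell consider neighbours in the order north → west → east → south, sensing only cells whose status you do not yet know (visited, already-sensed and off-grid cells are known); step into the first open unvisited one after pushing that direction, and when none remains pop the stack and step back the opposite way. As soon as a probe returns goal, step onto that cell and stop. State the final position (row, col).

;; maze.sense(dir: north) == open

;; stack.push(x: north) == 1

;; maze.move(dir: north) == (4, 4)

;; maze.sense(dir: north) == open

;; stack.push(x: north) == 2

;; maze.move(dir: north) == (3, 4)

;; maze.sense(dir: north) == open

;; stack.push(x: north) == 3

;; maze.move(dir: north) == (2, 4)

;; maze.sense(dir: north) == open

;; stack.push(x: north) == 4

;; maze.move(dir: north) == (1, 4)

;; maze.sense(dir: north) == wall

;; maze.sense(dir: west) == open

;; stack.push(x: west) == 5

;; maze.move(dir: west) == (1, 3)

;; maze.sense(dir: north) == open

;; stack.push(x: north) == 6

;; maze.move(dir: north) == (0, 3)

;; maze.sense(dir: west) == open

;; stack.push(x: west) == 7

;; maze.move(dir: west) == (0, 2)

;; maze.sense(dir: west) == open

;; stack.push(x: west) == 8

;; maze.move(dir: west) == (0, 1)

;; maze.sense(dir: west) == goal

;; maze.move(dir: west) == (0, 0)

Answer: (0, 0)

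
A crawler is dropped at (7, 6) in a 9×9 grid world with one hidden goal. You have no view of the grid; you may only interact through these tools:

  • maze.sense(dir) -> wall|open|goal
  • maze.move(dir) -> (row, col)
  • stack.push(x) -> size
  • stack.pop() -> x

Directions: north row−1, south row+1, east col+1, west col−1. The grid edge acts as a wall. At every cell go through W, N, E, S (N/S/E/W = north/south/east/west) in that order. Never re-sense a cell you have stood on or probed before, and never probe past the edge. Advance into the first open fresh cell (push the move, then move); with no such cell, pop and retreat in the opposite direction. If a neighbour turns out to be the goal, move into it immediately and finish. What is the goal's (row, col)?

Step: sense[dir='west']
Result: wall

Step: sense[dir='north']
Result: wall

Step: sense[dir='east']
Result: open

Step: push[x='east']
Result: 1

Step: move[dir='east']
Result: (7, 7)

Step: sense[dir='north']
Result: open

Step: push[x='north']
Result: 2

Step: move[dir='north']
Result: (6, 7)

Step: sense[dir='north']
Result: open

Step: push[x='north']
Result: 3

Step: move[dir='north']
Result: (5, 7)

Step: sense[dir='west']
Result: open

Step: push[x='west']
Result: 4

Step: move[dir='west']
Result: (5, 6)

Step: sense[dir='west']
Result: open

Step: push[x='west']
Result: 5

Step: move[dir='west']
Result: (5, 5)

Step: sense[dir='west']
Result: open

Step: push[x='west']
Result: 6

Step: move[dir='west']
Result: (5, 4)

Step: sense[dir='west']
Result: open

Step: push[x='west']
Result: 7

Step: move[dir='west']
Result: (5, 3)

Step: sense[dir='west']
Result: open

Step: push[x='west']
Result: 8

Step: move[dir='west']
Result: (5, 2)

Step: sense[dir='west']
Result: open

Step: push[x='west']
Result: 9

Step: move[dir='west']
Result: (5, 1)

Step: sense[dir='west']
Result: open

Step: push[x='west']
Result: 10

Step: move[dir='west']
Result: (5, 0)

Step: sense[dir='north']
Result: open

Step: push[x='north']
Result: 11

Step: move[dir='north']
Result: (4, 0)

Step: sense[dir='north']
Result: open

Step: push[x='north']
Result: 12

Step: move[dir='north']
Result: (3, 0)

Step: sense[dir='north']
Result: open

Step: push[x='north']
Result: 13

Step: move[dir='north']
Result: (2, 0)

Step: sense[dir='north']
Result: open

Step: push[x='north']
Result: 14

Step: move[dir='north']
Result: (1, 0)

Step: sense[dir='north']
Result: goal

Step: move[dir='north']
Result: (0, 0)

Answer: (0, 0)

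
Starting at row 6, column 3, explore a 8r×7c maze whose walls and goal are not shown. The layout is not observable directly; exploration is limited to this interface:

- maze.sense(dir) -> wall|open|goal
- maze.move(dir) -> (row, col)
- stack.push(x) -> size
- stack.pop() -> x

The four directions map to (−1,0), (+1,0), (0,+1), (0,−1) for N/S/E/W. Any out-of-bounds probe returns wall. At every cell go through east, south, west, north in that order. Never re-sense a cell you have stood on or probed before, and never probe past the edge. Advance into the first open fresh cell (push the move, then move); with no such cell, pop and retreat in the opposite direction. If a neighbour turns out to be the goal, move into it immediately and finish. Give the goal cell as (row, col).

→ sense(dir→east)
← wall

→ sense(dir→south)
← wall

→ sense(dir→west)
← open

→ push(x→west)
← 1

→ move(dir→west)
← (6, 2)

→ sense(dir→south)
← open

→ push(x→south)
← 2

→ move(dir→south)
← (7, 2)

→ sense(dir→west)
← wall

→ pop()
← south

→ move(dir→north)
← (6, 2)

→ sense(dir→west)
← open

→ push(x→west)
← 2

→ move(dir→west)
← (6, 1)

→ sense(dir→west)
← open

→ push(x→west)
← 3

→ move(dir→west)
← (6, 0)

→ sense(dir→south)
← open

→ push(x→south)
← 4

→ move(dir→south)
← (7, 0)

→ pop()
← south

→ move(dir→north)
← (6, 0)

→ sense(dir→north)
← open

→ push(x→north)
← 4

→ move(dir→north)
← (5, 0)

→ sense(dir→east)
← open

→ push(x→east)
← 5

→ move(dir→east)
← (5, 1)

→ sense(dir→east)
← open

→ push(x→east)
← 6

→ move(dir→east)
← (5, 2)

→ sense(dir→east)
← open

→ push(x→east)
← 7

→ move(dir→east)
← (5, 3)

→ sense(dir→east)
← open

→ push(x→east)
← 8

→ move(dir→east)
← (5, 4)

→ sense(dir→east)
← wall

→ sense(dir→north)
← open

→ push(x→north)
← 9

→ move(dir→north)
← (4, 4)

→ sense(dir→east)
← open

→ push(x→east)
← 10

→ move(dir→east)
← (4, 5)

→ sense(dir→east)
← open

→ push(x→east)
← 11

→ move(dir→east)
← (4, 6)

→ sense(dir→south)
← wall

→ sense(dir→north)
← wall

→ pop()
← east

→ move(dir→west)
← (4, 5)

→ sense(dir→north)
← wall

→ pop()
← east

→ move(dir→west)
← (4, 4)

→ sense(dir→west)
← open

→ push(x→west)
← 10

→ move(dir→west)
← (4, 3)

→ sense(dir→west)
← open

→ push(x→west)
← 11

→ move(dir→west)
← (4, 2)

→ sense(dir→west)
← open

→ push(x→west)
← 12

→ move(dir→west)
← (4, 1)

→ sense(dir→west)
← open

→ push(x→west)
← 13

→ move(dir→west)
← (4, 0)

→ sense(dir→north)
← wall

→ pop()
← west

→ move(dir→east)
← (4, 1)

→ sense(dir→north)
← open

→ push(x→north)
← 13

→ move(dir→north)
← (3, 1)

→ sense(dir→east)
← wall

→ sense(dir→north)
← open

→ push(x→north)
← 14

→ move(dir→north)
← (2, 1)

→ sense(dir→east)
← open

→ push(x→east)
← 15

→ move(dir→east)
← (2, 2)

→ sense(dir→east)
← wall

→ sense(dir→north)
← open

→ push(x→north)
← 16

→ move(dir→north)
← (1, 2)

→ sense(dir→east)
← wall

→ sense(dir→west)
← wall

→ sense(dir→north)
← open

→ push(x→north)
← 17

→ move(dir→north)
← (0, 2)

→ sense(dir→east)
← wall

→ sense(dir→west)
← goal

→ move(dir→west)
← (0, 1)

Answer: (0, 1)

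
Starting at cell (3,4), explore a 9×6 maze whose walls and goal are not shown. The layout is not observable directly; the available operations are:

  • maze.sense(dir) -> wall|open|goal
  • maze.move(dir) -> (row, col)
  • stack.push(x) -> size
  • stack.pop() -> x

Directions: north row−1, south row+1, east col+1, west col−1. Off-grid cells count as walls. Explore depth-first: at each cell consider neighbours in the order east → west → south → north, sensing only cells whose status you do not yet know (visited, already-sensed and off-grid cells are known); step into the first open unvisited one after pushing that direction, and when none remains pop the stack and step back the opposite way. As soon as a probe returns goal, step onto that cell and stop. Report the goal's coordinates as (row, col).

Action: maze.sense[east]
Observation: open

Action: stack.push[east]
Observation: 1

Action: maze.move[east]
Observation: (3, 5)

Action: maze.sense[south]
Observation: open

Action: stack.push[south]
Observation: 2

Action: maze.move[south]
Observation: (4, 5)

Action: maze.sense[west]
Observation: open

Action: stack.push[west]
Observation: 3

Action: maze.move[west]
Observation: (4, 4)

Action: maze.sense[west]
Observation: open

Action: stack.push[west]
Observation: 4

Action: maze.move[west]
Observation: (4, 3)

Action: maze.sense[west]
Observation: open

Action: stack.push[west]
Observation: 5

Action: maze.move[west]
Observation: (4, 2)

Action: maze.sense[west]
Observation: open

Action: stack.push[west]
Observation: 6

Action: maze.move[west]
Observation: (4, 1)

Action: maze.sense[west]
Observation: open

Action: stack.push[west]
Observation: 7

Action: maze.move[west]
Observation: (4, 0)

Action: maze.sense[south]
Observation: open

Action: stack.push[south]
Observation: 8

Action: maze.move[south]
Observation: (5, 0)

Action: maze.sense[east]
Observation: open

Action: stack.push[east]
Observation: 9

Action: maze.move[east]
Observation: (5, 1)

Action: maze.sense[east]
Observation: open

Action: stack.push[east]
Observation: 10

Action: maze.move[east]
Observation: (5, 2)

Action: maze.sense[east]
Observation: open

Action: stack.push[east]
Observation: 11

Action: maze.move[east]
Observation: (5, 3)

Action: maze.sense[east]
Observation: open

Action: stack.push[east]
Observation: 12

Action: maze.move[east]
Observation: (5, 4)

Action: maze.sense[east]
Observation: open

Action: stack.push[east]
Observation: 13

Action: maze.move[east]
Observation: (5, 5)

Action: maze.sense[south]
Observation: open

Action: stack.push[south]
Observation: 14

Action: maze.move[south]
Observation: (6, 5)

Action: maze.sense[west]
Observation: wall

Action: maze.sense[south]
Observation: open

Action: stack.push[south]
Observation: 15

Action: maze.move[south]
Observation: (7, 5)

Action: maze.sense[west]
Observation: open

Action: stack.push[west]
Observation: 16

Action: maze.move[west]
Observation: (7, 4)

Action: maze.sense[west]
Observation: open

Action: stack.push[west]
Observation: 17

Action: maze.move[west]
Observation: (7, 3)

Action: maze.sense[west]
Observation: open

Action: stack.push[west]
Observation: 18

Action: maze.move[west]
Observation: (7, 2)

Action: maze.sense[west]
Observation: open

Action: stack.push[west]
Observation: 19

Action: maze.move[west]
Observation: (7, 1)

Action: maze.sense[west]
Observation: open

Action: stack.push[west]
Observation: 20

Action: maze.move[west]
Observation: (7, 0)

Action: maze.sense[south]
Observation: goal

Action: maze.move[south]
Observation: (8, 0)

Answer: (8, 0)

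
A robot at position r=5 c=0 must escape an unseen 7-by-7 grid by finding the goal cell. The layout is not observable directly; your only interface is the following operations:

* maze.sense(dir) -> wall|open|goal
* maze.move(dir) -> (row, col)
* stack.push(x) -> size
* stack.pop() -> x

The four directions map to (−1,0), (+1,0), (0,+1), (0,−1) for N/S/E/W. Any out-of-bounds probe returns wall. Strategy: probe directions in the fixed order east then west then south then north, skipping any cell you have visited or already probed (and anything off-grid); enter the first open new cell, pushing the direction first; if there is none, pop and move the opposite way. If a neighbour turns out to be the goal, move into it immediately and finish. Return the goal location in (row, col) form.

-- 1. maze.sense(dir=east) == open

-- 2. stack.push(x=east) == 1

-- 3. maze.move(dir=east) == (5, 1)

-- 4. maze.sense(dir=east) == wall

-- 5. maze.sense(dir=south) == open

-- 6. stack.push(x=south) == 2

-- 7. maze.move(dir=south) == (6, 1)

-- 8. maze.sense(dir=east) == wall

-- 9. maze.sense(dir=west) == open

-- 10. stack.push(x=west) == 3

-- 11. maze.move(dir=west) == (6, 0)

-- 12. stack.pop() == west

-- 13. maze.move(dir=east) == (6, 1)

-- 14. stack.pop() == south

-- 15. maze.move(dir=north) == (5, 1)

-- 16. maze.sense(dir=north) == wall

-- 17. stack.pop() == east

-- 18. maze.move(dir=west) == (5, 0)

-- 19. maze.sense(dir=north) == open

-- 20. stack.push(x=north) == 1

-- 21. maze.move(dir=north) == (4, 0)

-- 22. maze.sense(dir=north) == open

-- 23. stack.push(x=north) == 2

-- 24. maze.move(dir=north) == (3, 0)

-- 25. maze.sense(dir=east) == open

-- 26. stack.push(x=east) == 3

-- 27. maze.move(dir=east) == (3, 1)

-- 28. maze.sense(dir=east) == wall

-- 29. maze.sense(dir=north) == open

-- 30. stack.push(x=north) == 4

-- 31. maze.move(dir=north) == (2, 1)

-- 32. maze.sense(dir=east) == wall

-- 33. maze.sense(dir=west) == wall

-- 34. maze.sense(dir=north) == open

-- 35. stack.push(x=north) == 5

-- 36. maze.move(dir=north) == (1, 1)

-- 37. maze.sense(dir=east) == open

-- 38. stack.push(x=east) == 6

-- 39. maze.move(dir=east) == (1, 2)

-- 40. maze.sense(dir=east) == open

-- 41. stack.push(x=east) == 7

-- 42. maze.move(dir=east) == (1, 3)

-- 43. maze.sense(dir=east) == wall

-- 44. maze.sense(dir=south) == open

-- 45. stack.push(x=south) == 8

-- 46. maze.move(dir=south) == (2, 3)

-- 47. maze.sense(dir=east) == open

-- 48. stack.push(x=east) == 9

-- 49. maze.move(dir=east) == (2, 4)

-- 50. maze.sense(dir=east) == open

-- 51. stack.push(x=east) == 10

-- 52. maze.move(dir=east) == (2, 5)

-- 53. maze.sense(dir=east) == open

-- 54. stack.push(x=east) == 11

-- 55. maze.move(dir=east) == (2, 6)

-- 56. maze.sense(dir=south) == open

-- 57. stack.push(x=south) == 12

-- 58. maze.move(dir=south) == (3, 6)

-- 59. maze.sense(dir=west) == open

-- 60. stack.push(x=west) == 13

-- 61. maze.move(dir=west) == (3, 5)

-- 62. maze.sense(dir=west) == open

-- 63. stack.push(x=west) == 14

-- 64. maze.move(dir=west) == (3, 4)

-- 65. maze.sense(dir=west) == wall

-- 66. maze.sense(dir=south) == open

-- 67. stack.push(x=south) == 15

-- 68. maze.move(dir=south) == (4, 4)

-- 69. maze.sense(dir=east) == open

-- 70. stack.push(x=east) == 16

-- 71. maze.move(dir=east) == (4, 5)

-- 72. maze.sense(dir=east) == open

-- 73. stack.push(x=east) == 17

-- 74. maze.move(dir=east) == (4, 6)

-- 75. maze.sense(dir=south) == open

-- 76. stack.push(x=south) == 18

-- 77. maze.move(dir=south) == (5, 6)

-- 78. maze.sense(dir=west) == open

-- 79. stack.push(x=west) == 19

-- 80. maze.move(dir=west) == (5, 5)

-- 81. maze.sense(dir=west) == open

-- 82. stack.push(x=west) == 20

-- 83. maze.move(dir=west) == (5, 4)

-- 84. maze.sense(dir=west) == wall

-- 85. maze.sense(dir=south) == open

-- 86. stack.push(x=south) == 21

-- 87. maze.move(dir=south) == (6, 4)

-- 88. maze.sense(dir=east) == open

-- 89. stack.push(x=east) == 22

-- 90. maze.move(dir=east) == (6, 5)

-- 91. maze.sense(dir=east) == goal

-- 92. maze.move(dir=east) == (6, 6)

Answer: (6, 6)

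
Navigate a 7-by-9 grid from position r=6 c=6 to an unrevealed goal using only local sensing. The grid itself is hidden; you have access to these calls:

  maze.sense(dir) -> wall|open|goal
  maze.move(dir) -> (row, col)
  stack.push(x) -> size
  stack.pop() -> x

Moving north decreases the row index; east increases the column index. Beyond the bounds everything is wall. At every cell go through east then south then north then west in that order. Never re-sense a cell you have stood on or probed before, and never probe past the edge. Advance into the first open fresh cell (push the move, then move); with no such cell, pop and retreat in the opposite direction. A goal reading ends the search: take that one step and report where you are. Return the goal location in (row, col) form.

~$ maze.sense east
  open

~$ stack.push east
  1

~$ maze.move east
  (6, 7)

~$ maze.sense east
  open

~$ stack.push east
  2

~$ maze.move east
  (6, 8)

~$ maze.sense north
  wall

~$ stack.pop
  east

~$ maze.move west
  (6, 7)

~$ maze.sense north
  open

~$ stack.push north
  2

~$ maze.move north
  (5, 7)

~$ maze.sense north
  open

~$ stack.push north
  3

~$ maze.move north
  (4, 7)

~$ maze.sense east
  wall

~$ maze.sense north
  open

~$ stack.push north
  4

~$ maze.move north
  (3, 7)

~$ maze.sense east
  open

~$ stack.push east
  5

~$ maze.move east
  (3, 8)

~$ maze.sense north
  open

~$ stack.push north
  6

~$ maze.move north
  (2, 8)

~$ maze.sense north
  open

~$ stack.push north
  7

~$ maze.move north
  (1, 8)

~$ maze.sense north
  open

~$ stack.push north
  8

~$ maze.move north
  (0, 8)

~$ maze.sense west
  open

~$ stack.push west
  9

~$ maze.move west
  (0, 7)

~$ maze.sense south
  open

~$ stack.push south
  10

~$ maze.move south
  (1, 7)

~$ maze.sense south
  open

~$ stack.push south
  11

~$ maze.move south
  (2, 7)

~$ maze.sense west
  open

~$ stack.push west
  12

~$ maze.move west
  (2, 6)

~$ maze.sense south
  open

~$ stack.push south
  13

~$ maze.move south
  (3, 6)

~$ maze.sense south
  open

~$ stack.push south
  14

~$ maze.move south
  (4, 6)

~$ maze.sense south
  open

~$ stack.push south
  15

~$ maze.move south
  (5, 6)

~$ maze.sense west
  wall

~$ stack.pop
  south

~$ maze.move north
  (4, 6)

~$ maze.sense west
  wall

~$ stack.pop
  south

~$ maze.move north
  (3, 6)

~$ maze.sense west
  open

~$ stack.push west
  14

~$ maze.move west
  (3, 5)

~$ maze.sense north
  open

~$ stack.push north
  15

~$ maze.move north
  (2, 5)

~$ maze.sense north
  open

~$ stack.push north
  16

~$ maze.move north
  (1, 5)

~$ maze.sense east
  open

~$ stack.push east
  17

~$ maze.move east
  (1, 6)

~$ maze.sense north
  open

~$ stack.push north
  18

~$ maze.move north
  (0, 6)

~$ maze.sense west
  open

~$ stack.push west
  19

~$ maze.move west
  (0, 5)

~$ maze.sense west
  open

~$ stack.push west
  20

~$ maze.move west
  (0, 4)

~$ maze.sense south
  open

~$ stack.push south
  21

~$ maze.move south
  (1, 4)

~$ maze.sense south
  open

~$ stack.push south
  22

~$ maze.move south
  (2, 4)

~$ maze.sense south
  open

~$ stack.push south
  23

~$ maze.move south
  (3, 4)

~$ maze.sense south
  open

~$ stack.push south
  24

~$ maze.move south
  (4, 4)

~$ maze.sense south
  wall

~$ maze.sense west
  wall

~$ stack.pop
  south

~$ maze.move north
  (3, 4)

~$ maze.sense west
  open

~$ stack.push west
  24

~$ maze.move west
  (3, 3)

~$ maze.sense north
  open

~$ stack.push north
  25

~$ maze.move north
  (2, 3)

~$ maze.sense north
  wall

~$ maze.sense west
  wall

~$ stack.pop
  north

~$ maze.move south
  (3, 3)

~$ maze.sense west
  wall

~$ stack.pop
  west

~$ maze.move east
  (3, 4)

~$ stack.pop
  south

~$ maze.move north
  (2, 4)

~$ stack.pop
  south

~$ maze.move north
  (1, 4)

~$ stack.pop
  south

~$ maze.move north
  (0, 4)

~$ maze.sense west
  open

~$ stack.push west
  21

~$ maze.move west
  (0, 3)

~$ maze.sense west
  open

~$ stack.push west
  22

~$ maze.move west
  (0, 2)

~$ maze.sense south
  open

~$ stack.push south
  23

~$ maze.move south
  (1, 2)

~$ maze.sense west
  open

~$ stack.push west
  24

~$ maze.move west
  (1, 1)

~$ maze.sense south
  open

~$ stack.push south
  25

~$ maze.move south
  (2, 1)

~$ maze.sense south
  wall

~$ maze.sense west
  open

~$ stack.push west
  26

~$ maze.move west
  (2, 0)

~$ maze.sense south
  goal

~$ maze.move south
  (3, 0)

Answer: (3, 0)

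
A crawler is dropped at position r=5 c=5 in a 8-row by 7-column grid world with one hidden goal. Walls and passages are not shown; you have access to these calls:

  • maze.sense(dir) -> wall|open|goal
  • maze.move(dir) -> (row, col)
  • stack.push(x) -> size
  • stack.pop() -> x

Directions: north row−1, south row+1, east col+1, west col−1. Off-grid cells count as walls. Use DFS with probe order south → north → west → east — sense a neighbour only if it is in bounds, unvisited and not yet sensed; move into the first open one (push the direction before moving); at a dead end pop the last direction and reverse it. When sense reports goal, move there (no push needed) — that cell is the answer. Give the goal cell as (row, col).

Next I call sense with south, and observe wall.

Using sense with north, yielding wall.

I try sense with west, which returns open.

Invoking push with west, → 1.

Next I call move with west, giving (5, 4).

I call sense with south, — result: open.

Then push with south, yielding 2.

Next I call move with south, : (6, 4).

Calling sense with south, → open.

Now I run push with south, and get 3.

Calling move with south, and observe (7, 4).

Next I call sense with west, which returns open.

I use push with west, and see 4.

I invoke move with west, and get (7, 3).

Then sense with north, and observe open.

I try push with north, and get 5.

I run move with north, and get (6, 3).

I call sense with north, → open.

Calling push with north, — result: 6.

Using move with north, and get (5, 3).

Now I run sense with north, and see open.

I use push with north, which returns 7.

I use move with north, which returns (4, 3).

Then sense with north, and see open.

I try push with north, and get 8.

Invoking move with north, : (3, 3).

Next I call sense with north, and get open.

Now I run push with north, which returns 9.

Now I run move with north, and see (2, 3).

I use sense with north, and get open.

I use push with north, which returns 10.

Next I call move with north, and observe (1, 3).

Calling sense with north, : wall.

Calling sense with west, : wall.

Calling sense with east, yielding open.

I run push with east, and observe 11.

I try move with east, : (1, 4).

I use sense with south, yielding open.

I run push with south, — result: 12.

I call move with south, — result: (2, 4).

I try sense with south, — result: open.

Now I run push with south, yielding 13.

I call move with south, giving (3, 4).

I run sense with south, → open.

I call push with south, → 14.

I call move with south, — result: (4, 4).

Invoking pop, and get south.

Using move with north, : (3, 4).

Now I run sense with east, : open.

Next I call push with east, : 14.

I call move with east, and see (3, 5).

I invoke sense with north, and see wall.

Then sense with east, → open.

I call push with east, : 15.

I call move with east, and get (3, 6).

I use sense with south, and get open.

I invoke push with south, which returns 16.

I invoke move with south, and see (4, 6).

Calling sense with south, yielding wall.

I try pop, yielding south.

Now I run move with north, — result: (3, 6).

I try sense with north, : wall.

I use pop, which returns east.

Next I call move with west, giving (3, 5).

I invoke pop(), — result: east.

Next I call move with west, — result: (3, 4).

Using pop, → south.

Then move with north, → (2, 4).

I run pop, → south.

I call move with north, and see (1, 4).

I use sense with north, and see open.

I try push with north, → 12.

I call move with north, yielding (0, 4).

I try sense with east, and see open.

I call push with east, which returns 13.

Invoking move with east, which returns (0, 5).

Next I call sense with south, yielding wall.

Calling sense with east, yielding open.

Invoking push with east, which returns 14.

Invoking move with east, and see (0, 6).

I call sense with south, : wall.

Calling pop, yielding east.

I invoke move with west, and see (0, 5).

I use pop(), giving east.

I invoke move with west, → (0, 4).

Using pop(), giving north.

I use move with south, and observe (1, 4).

I try pop(), — result: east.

Invoking move with west, which returns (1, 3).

I try pop(), and see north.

I try move with south, → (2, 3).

I run sense with west, yielding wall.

Calling pop(), and see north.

I call move with south, → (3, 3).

Then sense with west, yielding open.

Now I run push with west, giving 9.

Invoking move with west, and observe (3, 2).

I invoke sense with south, → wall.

I use sense with west, → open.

Next I call push with west, and see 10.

Now I run move with west, and see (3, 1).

Invoking sense with south, which returns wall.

I call sense with north, — result: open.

I use push with north, and observe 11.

Then move with north, : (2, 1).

Using sense with north, yielding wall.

Invoking sense with west, and observe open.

Now I run push with west, — result: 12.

Using move with west, and observe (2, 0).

Then sense with south, which returns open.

Invoking push with south, giving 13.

I try move with south, — result: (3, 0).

I run sense with south, and see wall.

Then pop, and see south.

I call move with north, : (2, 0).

I invoke sense with north, yielding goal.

Using move with north, and get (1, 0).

Answer: (1, 0)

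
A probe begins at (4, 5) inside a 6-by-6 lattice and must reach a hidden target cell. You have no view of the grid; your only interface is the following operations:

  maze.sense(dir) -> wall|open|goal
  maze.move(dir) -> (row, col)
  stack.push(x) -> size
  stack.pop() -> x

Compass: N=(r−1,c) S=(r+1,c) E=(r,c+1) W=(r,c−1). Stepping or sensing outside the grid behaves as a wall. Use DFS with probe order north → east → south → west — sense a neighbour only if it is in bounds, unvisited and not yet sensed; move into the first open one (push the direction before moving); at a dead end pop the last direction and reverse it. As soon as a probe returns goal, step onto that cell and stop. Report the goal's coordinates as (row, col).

# maze.sense(dir='north') -> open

# stack.push(x='north') -> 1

# maze.move(dir='north') -> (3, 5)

# maze.sense(dir='north') -> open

# stack.push(x='north') -> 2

# maze.move(dir='north') -> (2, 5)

# maze.sense(dir='north') -> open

# stack.push(x='north') -> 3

# maze.move(dir='north') -> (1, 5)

# maze.sense(dir='north') -> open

# stack.push(x='north') -> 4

# maze.move(dir='north') -> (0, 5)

# maze.sense(dir='west') -> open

# stack.push(x='west') -> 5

# maze.move(dir='west') -> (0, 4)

# maze.sense(dir='south') -> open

# stack.push(x='south') -> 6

# maze.move(dir='south') -> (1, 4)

# maze.sense(dir='south') -> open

# stack.push(x='south') -> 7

# maze.move(dir='south') -> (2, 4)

# maze.sense(dir='south') -> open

# stack.push(x='south') -> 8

# maze.move(dir='south') -> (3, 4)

# maze.sense(dir='south') -> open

# stack.push(x='south') -> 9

# maze.move(dir='south') -> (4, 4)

# maze.sense(dir='south') -> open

# stack.push(x='south') -> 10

# maze.move(dir='south') -> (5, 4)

# maze.sense(dir='east') -> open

# stack.push(x='east') -> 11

# maze.move(dir='east') -> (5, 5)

# stack.pop() -> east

# maze.move(dir='west') -> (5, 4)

# maze.sense(dir='west') -> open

# stack.push(x='west') -> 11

# maze.move(dir='west') -> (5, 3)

# maze.sense(dir='north') -> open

# stack.push(x='north') -> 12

# maze.move(dir='north') -> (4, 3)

# maze.sense(dir='north') -> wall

# maze.sense(dir='west') -> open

# stack.push(x='west') -> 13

# maze.move(dir='west') -> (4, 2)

# maze.sense(dir='north') -> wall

# maze.sense(dir='south') -> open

# stack.push(x='south') -> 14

# maze.move(dir='south') -> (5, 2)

# maze.sense(dir='west') -> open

# stack.push(x='west') -> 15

# maze.move(dir='west') -> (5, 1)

# maze.sense(dir='north') -> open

# stack.push(x='north') -> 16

# maze.move(dir='north') -> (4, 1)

# maze.sense(dir='north') -> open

# stack.push(x='north') -> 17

# maze.move(dir='north') -> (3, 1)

# maze.sense(dir='north') -> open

# stack.push(x='north') -> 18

# maze.move(dir='north') -> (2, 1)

# maze.sense(dir='north') -> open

# stack.push(x='north') -> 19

# maze.move(dir='north') -> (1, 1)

# maze.sense(dir='north') -> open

# stack.push(x='north') -> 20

# maze.move(dir='north') -> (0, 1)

# maze.sense(dir='east') -> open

# stack.push(x='east') -> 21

# maze.move(dir='east') -> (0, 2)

# maze.sense(dir='east') -> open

# stack.push(x='east') -> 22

# maze.move(dir='east') -> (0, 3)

# maze.sense(dir='south') -> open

# stack.push(x='south') -> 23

# maze.move(dir='south') -> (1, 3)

# maze.sense(dir='south') -> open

# stack.push(x='south') -> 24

# maze.move(dir='south') -> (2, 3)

# maze.sense(dir='west') -> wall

# stack.pop() -> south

# maze.move(dir='north') -> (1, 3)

# maze.sense(dir='west') -> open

# stack.push(x='west') -> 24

# maze.move(dir='west') -> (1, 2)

# stack.pop() -> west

# maze.move(dir='east') -> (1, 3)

# stack.pop() -> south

# maze.move(dir='north') -> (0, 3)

# stack.pop() -> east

# maze.move(dir='west') -> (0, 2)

# stack.pop() -> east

# maze.move(dir='west') -> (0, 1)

# maze.sense(dir='west') -> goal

# maze.move(dir='west') -> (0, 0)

Answer: (0, 0)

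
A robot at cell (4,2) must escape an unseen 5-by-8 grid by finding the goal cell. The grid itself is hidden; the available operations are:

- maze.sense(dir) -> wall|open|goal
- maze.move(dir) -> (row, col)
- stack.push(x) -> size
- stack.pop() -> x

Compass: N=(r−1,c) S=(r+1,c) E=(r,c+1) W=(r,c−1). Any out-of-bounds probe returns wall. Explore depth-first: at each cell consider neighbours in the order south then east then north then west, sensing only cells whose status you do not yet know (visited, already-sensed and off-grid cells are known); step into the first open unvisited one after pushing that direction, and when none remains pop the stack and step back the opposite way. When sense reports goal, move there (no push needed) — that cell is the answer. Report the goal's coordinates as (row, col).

Next I call maze.sense using dir→east, : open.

Calling stack.push using x→east, yielding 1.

I run maze.move using dir→east, and observe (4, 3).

Calling maze.sense using dir→east, and see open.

Using stack.push using x→east, which returns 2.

Invoking maze.move using dir→east, yielding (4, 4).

I invoke maze.sense using dir→east, and see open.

Now I run stack.push using x→east, which returns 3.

I try maze.move using dir→east, and get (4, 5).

I use maze.sense using dir→east, yielding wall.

I invoke maze.sense using dir→north, → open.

I try stack.push using x→north, giving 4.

Now I run maze.move using dir→north, which returns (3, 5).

I call maze.sense using dir→east, giving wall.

Next I call maze.sense using dir→north, and observe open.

Then stack.push using x→north, → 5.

I call maze.move using dir→north, and see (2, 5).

I try maze.sense using dir→east, : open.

Invoking stack.push using x→east, which returns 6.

I call maze.move using dir→east, : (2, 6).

I try maze.sense using dir→east, and observe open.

I call stack.push using x→east, giving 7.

Now I run maze.move using dir→east, — result: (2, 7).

Next I call maze.sense using dir→south, and observe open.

Now I run stack.push using x→south, yielding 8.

I try maze.move using dir→south, which returns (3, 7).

Now I run maze.sense using dir→south, and observe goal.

Then maze.move using dir→south, and observe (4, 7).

Answer: (4, 7)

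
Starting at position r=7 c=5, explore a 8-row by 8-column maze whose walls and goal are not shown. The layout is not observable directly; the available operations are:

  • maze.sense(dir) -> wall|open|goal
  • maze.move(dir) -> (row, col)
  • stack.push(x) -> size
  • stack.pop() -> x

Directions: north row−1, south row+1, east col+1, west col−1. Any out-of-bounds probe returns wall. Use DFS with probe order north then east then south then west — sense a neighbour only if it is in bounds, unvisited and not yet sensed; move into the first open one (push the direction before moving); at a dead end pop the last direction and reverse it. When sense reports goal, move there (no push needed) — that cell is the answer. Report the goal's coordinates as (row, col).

Action: maze.sense[dir=north]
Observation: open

Action: stack.push[x=north]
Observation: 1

Action: maze.move[dir=north]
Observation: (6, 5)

Action: maze.sense[dir=north]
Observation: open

Action: stack.push[x=north]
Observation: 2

Action: maze.move[dir=north]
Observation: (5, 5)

Action: maze.sense[dir=north]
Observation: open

Action: stack.push[x=north]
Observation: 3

Action: maze.move[dir=north]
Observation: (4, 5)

Action: maze.sense[dir=north]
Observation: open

Action: stack.push[x=north]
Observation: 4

Action: maze.move[dir=north]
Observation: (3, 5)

Action: maze.sense[dir=north]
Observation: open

Action: stack.push[x=north]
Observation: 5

Action: maze.move[dir=north]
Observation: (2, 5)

Action: maze.sense[dir=north]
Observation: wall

Action: maze.sense[dir=east]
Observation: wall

Action: maze.sense[dir=west]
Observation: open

Action: stack.push[x=west]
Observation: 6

Action: maze.move[dir=west]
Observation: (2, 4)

Action: maze.sense[dir=north]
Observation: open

Action: stack.push[x=north]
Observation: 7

Action: maze.move[dir=north]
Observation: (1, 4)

Action: maze.sense[dir=north]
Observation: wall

Action: maze.sense[dir=west]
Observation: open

Action: stack.push[x=west]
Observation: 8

Action: maze.move[dir=west]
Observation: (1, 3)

Action: maze.sense[dir=north]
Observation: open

Action: stack.push[x=north]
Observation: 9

Action: maze.move[dir=north]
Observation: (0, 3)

Action: maze.sense[dir=west]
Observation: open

Action: stack.push[x=west]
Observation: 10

Action: maze.move[dir=west]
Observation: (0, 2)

Action: maze.sense[dir=south]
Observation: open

Action: stack.push[x=south]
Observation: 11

Action: maze.move[dir=south]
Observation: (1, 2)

Action: maze.sense[dir=south]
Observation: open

Action: stack.push[x=south]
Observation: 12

Action: maze.move[dir=south]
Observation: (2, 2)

Action: maze.sense[dir=east]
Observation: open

Action: stack.push[x=east]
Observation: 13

Action: maze.move[dir=east]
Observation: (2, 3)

Action: maze.sense[dir=south]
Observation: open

Action: stack.push[x=south]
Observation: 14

Action: maze.move[dir=south]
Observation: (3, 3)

Action: maze.sense[dir=east]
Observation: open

Action: stack.push[x=east]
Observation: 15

Action: maze.move[dir=east]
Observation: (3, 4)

Action: maze.sense[dir=south]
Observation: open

Action: stack.push[x=south]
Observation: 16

Action: maze.move[dir=south]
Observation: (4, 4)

Action: maze.sense[dir=south]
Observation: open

Action: stack.push[x=south]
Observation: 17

Action: maze.move[dir=south]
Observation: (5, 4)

Action: maze.sense[dir=south]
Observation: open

Action: stack.push[x=south]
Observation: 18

Action: maze.move[dir=south]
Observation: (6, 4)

Action: maze.sense[dir=south]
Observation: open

Action: stack.push[x=south]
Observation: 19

Action: maze.move[dir=south]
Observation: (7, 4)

Action: maze.sense[dir=west]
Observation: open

Action: stack.push[x=west]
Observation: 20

Action: maze.move[dir=west]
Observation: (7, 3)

Action: maze.sense[dir=north]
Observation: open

Action: stack.push[x=north]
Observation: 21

Action: maze.move[dir=north]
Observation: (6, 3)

Action: maze.sense[dir=north]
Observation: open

Action: stack.push[x=north]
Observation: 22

Action: maze.move[dir=north]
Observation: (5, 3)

Action: maze.sense[dir=north]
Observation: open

Action: stack.push[x=north]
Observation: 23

Action: maze.move[dir=north]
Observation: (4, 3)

Action: maze.sense[dir=west]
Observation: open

Action: stack.push[x=west]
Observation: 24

Action: maze.move[dir=west]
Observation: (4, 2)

Action: maze.sense[dir=north]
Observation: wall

Action: maze.sense[dir=south]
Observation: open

Action: stack.push[x=south]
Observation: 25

Action: maze.move[dir=south]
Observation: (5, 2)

Action: maze.sense[dir=south]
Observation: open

Action: stack.push[x=south]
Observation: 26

Action: maze.move[dir=south]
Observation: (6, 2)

Action: maze.sense[dir=south]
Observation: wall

Action: maze.sense[dir=west]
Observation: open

Action: stack.push[x=west]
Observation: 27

Action: maze.move[dir=west]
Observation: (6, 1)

Action: maze.sense[dir=north]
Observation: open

Action: stack.push[x=north]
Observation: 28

Action: maze.move[dir=north]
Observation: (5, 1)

Action: maze.sense[dir=north]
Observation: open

Action: stack.push[x=north]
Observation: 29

Action: maze.move[dir=north]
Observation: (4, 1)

Action: maze.sense[dir=north]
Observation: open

Action: stack.push[x=north]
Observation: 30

Action: maze.move[dir=north]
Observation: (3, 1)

Action: maze.sense[dir=north]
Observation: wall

Action: maze.sense[dir=west]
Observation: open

Action: stack.push[x=west]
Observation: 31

Action: maze.move[dir=west]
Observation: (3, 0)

Action: maze.sense[dir=north]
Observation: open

Action: stack.push[x=north]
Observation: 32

Action: maze.move[dir=north]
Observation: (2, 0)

Action: maze.sense[dir=north]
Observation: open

Action: stack.push[x=north]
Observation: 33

Action: maze.move[dir=north]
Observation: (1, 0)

Action: maze.sense[dir=north]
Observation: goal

Action: maze.move[dir=north]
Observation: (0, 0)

Answer: (0, 0)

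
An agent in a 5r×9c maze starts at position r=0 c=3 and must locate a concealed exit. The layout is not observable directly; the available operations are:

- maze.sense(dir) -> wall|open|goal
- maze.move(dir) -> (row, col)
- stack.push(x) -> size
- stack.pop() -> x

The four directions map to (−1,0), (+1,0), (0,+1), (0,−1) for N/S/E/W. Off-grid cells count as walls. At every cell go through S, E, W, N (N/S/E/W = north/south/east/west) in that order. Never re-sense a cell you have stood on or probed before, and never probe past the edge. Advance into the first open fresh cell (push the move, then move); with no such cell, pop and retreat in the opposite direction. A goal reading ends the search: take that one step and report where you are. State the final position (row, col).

Do: maze.sense[south]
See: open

Do: stack.push[south]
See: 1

Do: maze.move[south]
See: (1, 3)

Do: maze.sense[south]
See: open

Do: stack.push[south]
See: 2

Do: maze.move[south]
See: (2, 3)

Do: maze.sense[south]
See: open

Do: stack.push[south]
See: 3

Do: maze.move[south]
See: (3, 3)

Do: maze.sense[south]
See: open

Do: stack.push[south]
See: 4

Do: maze.move[south]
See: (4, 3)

Do: maze.sense[east]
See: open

Do: stack.push[east]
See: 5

Do: maze.move[east]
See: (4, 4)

Do: maze.sense[east]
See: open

Do: stack.push[east]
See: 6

Do: maze.move[east]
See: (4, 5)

Do: maze.sense[east]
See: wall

Do: maze.sense[north]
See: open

Do: stack.push[north]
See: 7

Do: maze.move[north]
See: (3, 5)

Do: maze.sense[east]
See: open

Do: stack.push[east]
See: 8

Do: maze.move[east]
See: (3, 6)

Do: maze.sense[east]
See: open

Do: stack.push[east]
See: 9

Do: maze.move[east]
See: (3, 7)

Do: maze.sense[south]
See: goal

Do: maze.move[south]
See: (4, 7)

Answer: (4, 7)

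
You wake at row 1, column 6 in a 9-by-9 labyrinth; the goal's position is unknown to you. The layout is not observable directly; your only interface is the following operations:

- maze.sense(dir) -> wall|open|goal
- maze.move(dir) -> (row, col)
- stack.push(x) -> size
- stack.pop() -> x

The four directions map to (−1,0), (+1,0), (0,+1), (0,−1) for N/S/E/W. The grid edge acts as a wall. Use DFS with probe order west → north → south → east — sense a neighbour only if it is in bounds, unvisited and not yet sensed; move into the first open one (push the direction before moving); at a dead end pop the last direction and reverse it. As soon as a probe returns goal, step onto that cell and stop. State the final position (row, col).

→ maze.sense(dir: west)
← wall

→ maze.sense(dir: north)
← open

→ stack.push(x: north)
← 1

→ maze.move(dir: north)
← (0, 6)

→ maze.sense(dir: west)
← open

→ stack.push(x: west)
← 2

→ maze.move(dir: west)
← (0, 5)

→ maze.sense(dir: west)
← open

→ stack.push(x: west)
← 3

→ maze.move(dir: west)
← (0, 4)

→ maze.sense(dir: west)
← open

→ stack.push(x: west)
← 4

→ maze.move(dir: west)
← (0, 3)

→ maze.sense(dir: west)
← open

→ stack.push(x: west)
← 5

→ maze.move(dir: west)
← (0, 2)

→ maze.sense(dir: west)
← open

→ stack.push(x: west)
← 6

→ maze.move(dir: west)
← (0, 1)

→ maze.sense(dir: west)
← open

→ stack.push(x: west)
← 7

→ maze.move(dir: west)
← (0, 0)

→ maze.sense(dir: south)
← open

→ stack.push(x: south)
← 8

→ maze.move(dir: south)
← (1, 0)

→ maze.sense(dir: south)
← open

→ stack.push(x: south)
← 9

→ maze.move(dir: south)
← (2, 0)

→ maze.sense(dir: south)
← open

→ stack.push(x: south)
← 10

→ maze.move(dir: south)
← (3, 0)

→ maze.sense(dir: south)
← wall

→ maze.sense(dir: east)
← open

→ stack.push(x: east)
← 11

→ maze.move(dir: east)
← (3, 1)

→ maze.sense(dir: north)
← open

→ stack.push(x: north)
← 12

→ maze.move(dir: north)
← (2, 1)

→ maze.sense(dir: north)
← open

→ stack.push(x: north)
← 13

→ maze.move(dir: north)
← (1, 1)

→ maze.sense(dir: east)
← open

→ stack.push(x: east)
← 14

→ maze.move(dir: east)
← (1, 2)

→ maze.sense(dir: south)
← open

→ stack.push(x: south)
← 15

→ maze.move(dir: south)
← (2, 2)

→ maze.sense(dir: south)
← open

→ stack.push(x: south)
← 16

→ maze.move(dir: south)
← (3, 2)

→ maze.sense(dir: south)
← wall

→ maze.sense(dir: east)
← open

→ stack.push(x: east)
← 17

→ maze.move(dir: east)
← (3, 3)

→ maze.sense(dir: north)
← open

→ stack.push(x: north)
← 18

→ maze.move(dir: north)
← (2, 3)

→ maze.sense(dir: north)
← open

→ stack.push(x: north)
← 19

→ maze.move(dir: north)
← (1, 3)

→ maze.sense(dir: east)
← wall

→ stack.pop()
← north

→ maze.move(dir: south)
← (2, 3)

→ maze.sense(dir: east)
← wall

→ stack.pop()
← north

→ maze.move(dir: south)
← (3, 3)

→ maze.sense(dir: south)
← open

→ stack.push(x: south)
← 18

→ maze.move(dir: south)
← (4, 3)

→ maze.sense(dir: south)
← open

→ stack.push(x: south)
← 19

→ maze.move(dir: south)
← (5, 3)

→ maze.sense(dir: west)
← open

→ stack.push(x: west)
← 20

→ maze.move(dir: west)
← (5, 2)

→ maze.sense(dir: west)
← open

→ stack.push(x: west)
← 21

→ maze.move(dir: west)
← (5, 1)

→ maze.sense(dir: west)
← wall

→ maze.sense(dir: north)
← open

→ stack.push(x: north)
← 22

→ maze.move(dir: north)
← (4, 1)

→ stack.pop()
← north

→ maze.move(dir: south)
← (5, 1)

→ maze.sense(dir: south)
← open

→ stack.push(x: south)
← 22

→ maze.move(dir: south)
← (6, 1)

→ maze.sense(dir: west)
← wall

→ maze.sense(dir: south)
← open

→ stack.push(x: south)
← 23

→ maze.move(dir: south)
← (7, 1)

→ maze.sense(dir: west)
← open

→ stack.push(x: west)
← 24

→ maze.move(dir: west)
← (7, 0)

→ maze.sense(dir: south)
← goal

→ maze.move(dir: south)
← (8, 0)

Answer: (8, 0)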